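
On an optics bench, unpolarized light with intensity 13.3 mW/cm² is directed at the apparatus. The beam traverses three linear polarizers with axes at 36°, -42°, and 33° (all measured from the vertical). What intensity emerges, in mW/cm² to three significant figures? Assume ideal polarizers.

Unpolarized light through the first polarizer → I₁ = 13.3 mW/cm²/2 = 6.65 mW/cm², polarized at 36°.
I₂ = I₁ · cos²(78°) = 6.65 · 0.04323 = 0.2875 mW/cm².
I₃ = I₂ · cos²(75°) = 0.2875 · 0.06699 = 0.01926 mW/cm².

I ≈ 0.0193 mW/cm²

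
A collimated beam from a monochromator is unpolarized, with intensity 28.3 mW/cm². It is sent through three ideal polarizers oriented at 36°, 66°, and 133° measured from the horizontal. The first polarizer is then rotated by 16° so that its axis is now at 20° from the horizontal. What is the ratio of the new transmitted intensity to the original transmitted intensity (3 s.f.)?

I_new/I_old ≈ 0.643

Before rotation:
Unpolarized light through the first polarizer → I₁ = ½ I₀, now polarized at 36°.
I₂ = I₁ cos²(66° − 36°) = 0.5 I₀ · cos²(30°) = 0.375 I₀.
I₃ = I₂ cos²(133° − 66°) = 0.375 I₀ · cos²(67°) = 0.05725 I₀.
After rotation:
Unpolarized light through the first polarizer → I₁ = ½ I₀, now polarized at 20°.
I₂ = I₁ cos²(66° − 20°) = 0.5 I₀ · cos²(46°) = 0.2413 I₀.
I₃ = I₂ cos²(133° − 66°) = 0.2413 I₀ · cos²(67°) = 0.03684 I₀.
Ratio = 0.03684 / 0.05725 = 0.6434.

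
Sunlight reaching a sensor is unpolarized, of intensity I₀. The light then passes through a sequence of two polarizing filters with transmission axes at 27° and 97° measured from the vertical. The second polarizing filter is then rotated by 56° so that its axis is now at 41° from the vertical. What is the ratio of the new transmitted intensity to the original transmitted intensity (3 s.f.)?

Before rotation:
Unpolarized light through the first polarizer → I₁ = ½ I₀, now polarized at 27°.
I₂ = I₁ cos²(97° − 27°) = 0.5 I₀ · cos²(70°) = 0.05849 I₀.
After rotation:
Unpolarized light through the first polarizer → I₁ = ½ I₀, now polarized at 27°.
I₂ = I₁ cos²(41° − 27°) = 0.5 I₀ · cos²(14°) = 0.4707 I₀.
Ratio = 0.4707 / 0.05849 = 8.048.

I_new/I_old ≈ 8.05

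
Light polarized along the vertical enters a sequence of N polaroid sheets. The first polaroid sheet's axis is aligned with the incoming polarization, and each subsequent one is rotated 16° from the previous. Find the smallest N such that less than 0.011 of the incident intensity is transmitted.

N = 59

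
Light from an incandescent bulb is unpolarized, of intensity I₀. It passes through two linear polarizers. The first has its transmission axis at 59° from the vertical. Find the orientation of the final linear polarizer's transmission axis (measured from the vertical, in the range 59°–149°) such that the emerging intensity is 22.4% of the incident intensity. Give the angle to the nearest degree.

Unpolarized light through the first polarizer → I₁ = ½ I₀, now polarized at 59°.
Need I₂/I₀ = 0.224, so cos²(θ − 59°) = 0.224 / 0.5 = 0.448.
θ − 59° = arccos(√0.448) = 48.0°, giving θ ≈ 59 + 48.0 = 107.0°.

θ ≈ 107°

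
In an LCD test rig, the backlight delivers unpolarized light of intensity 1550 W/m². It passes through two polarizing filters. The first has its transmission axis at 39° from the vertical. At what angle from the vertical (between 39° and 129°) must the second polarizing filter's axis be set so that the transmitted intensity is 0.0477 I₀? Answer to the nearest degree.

θ ≈ 111°

Unpolarized light through the first polarizer → I₁ = ½ I₀, now polarized at 39°.
Need I₂/I₀ = 0.0477, so cos²(θ − 39°) = 0.0477 / 0.5 = 0.0954.
θ − 39° = arccos(√0.0954) = 72.0°, giving θ ≈ 39 + 72.0 = 111.0°.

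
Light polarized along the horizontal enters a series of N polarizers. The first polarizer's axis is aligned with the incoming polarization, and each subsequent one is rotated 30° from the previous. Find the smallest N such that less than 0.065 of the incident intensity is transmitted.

N = 11

First polarizer is aligned with the polarization: full transmission.
Each further stage multiplies by cos²(30°) = 0.75.
After N polarizers: T = 0.75^(N−1). Require T < 0.065 ⇒ N−1 > ln(0.065)/ln(0.75) = 9.50, so N−1 ≥ 10 and N = 11.
Check: N=11 gives T = 0.05631 < 0.065; N=10 gives T = 0.07508.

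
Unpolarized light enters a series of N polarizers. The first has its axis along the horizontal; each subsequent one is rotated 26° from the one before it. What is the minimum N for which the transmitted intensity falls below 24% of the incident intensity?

First polarizer halves the unpolarized light: factor 1/2.
Each further stage multiplies by cos²(26°) = 0.8078.
After N polarizers: T = 0.5·0.8078^(N−1). Require T < 0.24 ⇒ N−1 > ln(0.24/0.5)/ln(0.8078) = 3.44, so N−1 ≥ 4 and N = 5.
Check: N=5 gives T = 0.2129 < 0.24; N=4 gives T = 0.2636.

N = 5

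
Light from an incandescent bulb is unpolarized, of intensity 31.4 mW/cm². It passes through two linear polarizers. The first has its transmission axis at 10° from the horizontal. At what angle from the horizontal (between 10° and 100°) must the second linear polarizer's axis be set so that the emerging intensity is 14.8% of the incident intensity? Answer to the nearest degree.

Unpolarized light through the first polarizer → I₁ = ½ I₀, now polarized at 10°.
Need I₂/I₀ = 0.148, so cos²(θ − 10°) = 0.148 / 0.5 = 0.296.
θ − 10° = arccos(√0.296) = 57.0°, giving θ ≈ 10 + 57.0 = 67.0°.

θ ≈ 67°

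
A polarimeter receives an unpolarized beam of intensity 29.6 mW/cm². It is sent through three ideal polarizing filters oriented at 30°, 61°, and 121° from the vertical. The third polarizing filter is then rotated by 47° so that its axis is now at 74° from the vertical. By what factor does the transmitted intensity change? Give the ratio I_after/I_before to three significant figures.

I_new/I_old ≈ 3.80

Before rotation:
Unpolarized light through the first polarizer → I₁ = ½ I₀, now polarized at 30°.
I₂ = I₁ cos²(61° − 30°) = 0.5 I₀ · cos²(31°) = 0.3674 I₀.
I₃ = I₂ cos²(121° − 61°) = 0.3674 I₀ · cos²(60°) = 0.09184 I₀.
After rotation:
Unpolarized light through the first polarizer → I₁ = ½ I₀, now polarized at 30°.
I₂ = I₁ cos²(61° − 30°) = 0.5 I₀ · cos²(31°) = 0.3674 I₀.
I₃ = I₂ cos²(74° − 61°) = 0.3674 I₀ · cos²(13°) = 0.3488 I₀.
Ratio = 0.3488 / 0.09184 = 3.798.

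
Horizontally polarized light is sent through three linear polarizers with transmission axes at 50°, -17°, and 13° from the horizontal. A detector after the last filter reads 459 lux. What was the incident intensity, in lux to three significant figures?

I₀ ≈ 9700 lux

I₁ = I₀ cos²(50° − 0°) = I₀ cos²(50°) = 0.4132 I₀.
I₂ = I₁ cos²(-17° − 50°) = 0.4132 I₀ · cos²(67°) = 0.06308 I₀.
I₃ = I₂ cos²(13° + 17°) = 0.06308 I₀ · cos²(30°) = 0.04731 I₀.
So 459 lux = 0.04731 I₀, giving I₀ = 459/0.04731 = 9702 lux.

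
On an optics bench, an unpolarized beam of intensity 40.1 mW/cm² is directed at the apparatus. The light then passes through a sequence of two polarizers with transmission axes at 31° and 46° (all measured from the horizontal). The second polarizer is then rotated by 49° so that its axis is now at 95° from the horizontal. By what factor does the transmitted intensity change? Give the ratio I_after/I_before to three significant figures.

Before rotation:
Unpolarized light through the first polarizer → I₁ = ½ I₀, now polarized at 31°.
I₂ = I₁ cos²(46° − 31°) = 0.5 I₀ · cos²(15°) = 0.4665 I₀.
After rotation:
Unpolarized light through the first polarizer → I₁ = ½ I₀, now polarized at 31°.
I₂ = I₁ cos²(95° − 31°) = 0.5 I₀ · cos²(64°) = 0.09608 I₀.
Ratio = 0.09608 / 0.4665 = 0.206.

I_new/I_old ≈ 0.206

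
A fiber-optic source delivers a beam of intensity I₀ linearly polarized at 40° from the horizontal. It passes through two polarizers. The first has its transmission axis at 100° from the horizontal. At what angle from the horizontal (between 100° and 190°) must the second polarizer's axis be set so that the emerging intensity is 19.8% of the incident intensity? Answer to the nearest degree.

θ ≈ 127°

I₁ = I₀ cos²(100° − 40°) = I₀ cos²(60°) = 0.25 I₀.
Need I₂/I₀ = 0.198, so cos²(θ − 100°) = 0.198 / 0.25 = 0.792.
θ − 100° = arccos(√0.792) = 27.1°, giving θ ≈ 100 + 27.1 = 127.1°.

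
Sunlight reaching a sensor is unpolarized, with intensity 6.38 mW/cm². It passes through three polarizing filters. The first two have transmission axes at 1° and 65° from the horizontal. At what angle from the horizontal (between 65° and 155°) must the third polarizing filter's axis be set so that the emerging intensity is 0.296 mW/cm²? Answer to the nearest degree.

θ ≈ 111°

Unpolarized light through the first polarizer → I₁ = ½ I₀, now polarized at 1°.
I₂ = I₁ cos²(65° − 1°) = 0.5 I₀ · cos²(64°) = 0.09608 I₀.
Target fraction: 0.296 / 6.38 mW/cm² = 0.04639 of I₀.
Need I₃/I₀ = 0.04639, so cos²(θ − 65°) = 0.04639 / 0.09608 = 0.4829.
θ − 65° = arccos(√0.4829) = 46.0°, giving θ ≈ 65 + 46.0 = 111.0°.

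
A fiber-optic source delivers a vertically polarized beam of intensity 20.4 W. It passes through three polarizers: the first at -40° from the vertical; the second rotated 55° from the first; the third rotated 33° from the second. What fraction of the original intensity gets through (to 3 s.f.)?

I/I₀ ≈ 0.136

I₁ = 20.4 W · cos²(40°) = 11.97 W.
I₂ = I₁ · cos²(55°) = 11.97 · 0.329 = 3.938 W.
I₃ = I₂ · cos²(33°) = 3.938 · 0.7034 = 2.77 W.
Transmitted fraction = 0.1358.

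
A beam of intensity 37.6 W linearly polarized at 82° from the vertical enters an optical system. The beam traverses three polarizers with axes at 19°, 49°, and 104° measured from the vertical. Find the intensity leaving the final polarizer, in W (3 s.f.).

I ≈ 1.91 W

I₁ = 37.6 W · cos²(63°) = 7.75 W.
I₂ = I₁ · cos²(30°) = 7.75 · 0.75 = 5.812 W.
I₃ = I₂ · cos²(55°) = 5.812 · 0.329 = 1.912 W.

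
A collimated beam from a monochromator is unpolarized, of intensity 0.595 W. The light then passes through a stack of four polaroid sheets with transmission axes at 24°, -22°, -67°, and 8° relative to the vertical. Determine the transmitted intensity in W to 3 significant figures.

I ≈ 0.00481 W

Unpolarized light through the first polarizer → I₁ = 0.595 W/2 = 0.2975 W, polarized at 24°.
I₂ = I₁ · cos²(46°) = 0.2975 · 0.4826 = 0.1436 W.
I₃ = I₂ · cos²(45°) = 0.1436 · 0.5 = 0.07178 W.
I₄ = I₃ · cos²(75°) = 0.07178 · 0.06699 = 0.004808 W.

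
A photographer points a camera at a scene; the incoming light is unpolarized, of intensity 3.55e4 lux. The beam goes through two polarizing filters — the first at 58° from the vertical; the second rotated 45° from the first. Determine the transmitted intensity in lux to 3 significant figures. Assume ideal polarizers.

I ≈ 8880 lux

Unpolarized light through the first polarizer → I₁ = 3.55e4 lux/2 = 1.775e+04 lux, polarized at 58°.
I₂ = I₁ · cos²(45°) = 1.775e+04 · 0.5 = 8875 lux.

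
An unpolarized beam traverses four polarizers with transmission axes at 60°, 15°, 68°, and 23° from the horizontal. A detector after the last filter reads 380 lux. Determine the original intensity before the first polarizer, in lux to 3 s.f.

Unpolarized light through the first polarizer → I₁ = ½ I₀, now polarized at 60°.
I₂ = I₁ cos²(15° − 60°) = 0.5 I₀ · cos²(45°) = 0.25 I₀.
I₃ = I₂ cos²(68° − 15°) = 0.25 I₀ · cos²(53°) = 0.09055 I₀.
I₄ = I₃ cos²(23° − 68°) = 0.09055 I₀ · cos²(45°) = 0.04527 I₀.
So 380 lux = 0.04527 I₀, giving I₀ = 380/0.04527 = 8394 lux.

I₀ ≈ 8390 lux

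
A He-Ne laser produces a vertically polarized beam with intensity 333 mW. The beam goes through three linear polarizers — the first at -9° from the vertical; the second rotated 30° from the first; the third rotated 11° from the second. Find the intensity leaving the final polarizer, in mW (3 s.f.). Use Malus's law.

By Malus's law, I₁ = 333 mW · cos²(9°) = 324.9 mW.
I₂ = I₁ · cos²(30°) = 324.9 · 0.75 = 243.6 mW.
I₃ = I₂ · cos²(11°) = 243.6 · 0.9636 = 234.8 mW.

I ≈ 235 mW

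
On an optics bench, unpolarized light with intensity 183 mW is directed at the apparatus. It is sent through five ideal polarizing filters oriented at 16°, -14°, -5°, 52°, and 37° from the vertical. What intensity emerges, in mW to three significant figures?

I ≈ 18.5 mW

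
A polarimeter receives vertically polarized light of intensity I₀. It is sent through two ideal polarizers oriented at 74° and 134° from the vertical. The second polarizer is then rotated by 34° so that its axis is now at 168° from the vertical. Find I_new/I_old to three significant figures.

Before rotation:
I₁ = I₀ cos²(74° − 0°) = I₀ cos²(74°) = 0.07598 I₀.
I₂ = I₁ cos²(134° − 74°) = 0.07598 I₀ · cos²(60°) = 0.01899 I₀.
After rotation:
I₁ = I₀ cos²(74° − 0°) = I₀ cos²(74°) = 0.07598 I₀.
Angle between axes 1 and 2: 86°. I₂ = 0.07598 I₀ · cos²(86°) = 0.0003697 I₀.
Ratio = 0.0003697 / 0.01899 = 0.01946.

I_new/I_old ≈ 0.0195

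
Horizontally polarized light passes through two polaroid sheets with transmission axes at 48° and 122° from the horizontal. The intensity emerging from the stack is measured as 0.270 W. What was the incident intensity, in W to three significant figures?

I₁ = I₀ cos²(48° − 0°) = I₀ cos²(48°) = 0.4477 I₀.
I₂ = I₁ cos²(122° − 48°) = 0.4477 I₀ · cos²(74°) = 0.03402 I₀.
So 0.270 W = 0.03402 I₀, giving I₀ = 0.270/0.03402 = 7.937 W.

I₀ ≈ 7.94 W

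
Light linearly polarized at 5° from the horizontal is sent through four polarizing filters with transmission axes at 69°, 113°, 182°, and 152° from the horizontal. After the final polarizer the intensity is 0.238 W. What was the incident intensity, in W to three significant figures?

By Malus's law, I₁ = I₀ cos²(69° − 5°) = I₀ cos²(64°) = 0.1922 I₀.
I₂ = I₁ cos²(113° − 69°) = 0.1922 I₀ · cos²(44°) = 0.09944 I₀.
I₃ = I₂ cos²(182° − 113°) = 0.09944 I₀ · cos²(69°) = 0.01277 I₀.
I₄ = I₃ cos²(152° − 182°) = 0.01277 I₀ · cos²(30°) = 0.009578 I₀.
So 0.238 W = 0.009578 I₀, giving I₀ = 0.238/0.009578 = 24.85 W.

I₀ ≈ 24.8 W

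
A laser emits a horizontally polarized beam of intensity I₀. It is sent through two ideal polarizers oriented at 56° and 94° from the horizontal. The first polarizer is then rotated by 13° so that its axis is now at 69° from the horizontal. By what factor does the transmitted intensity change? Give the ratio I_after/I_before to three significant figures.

I_new/I_old ≈ 0.543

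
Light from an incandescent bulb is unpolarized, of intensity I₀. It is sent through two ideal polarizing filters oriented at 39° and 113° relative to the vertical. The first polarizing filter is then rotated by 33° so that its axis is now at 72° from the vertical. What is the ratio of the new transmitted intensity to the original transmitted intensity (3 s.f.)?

Before rotation:
Unpolarized light through the first polarizer → I₁ = ½ I₀, now polarized at 39°.
I₂ = I₁ cos²(113° − 39°) = 0.5 I₀ · cos²(74°) = 0.03799 I₀.
After rotation:
Unpolarized light through the first polarizer → I₁ = ½ I₀, now polarized at 72°.
I₂ = I₁ cos²(113° − 72°) = 0.5 I₀ · cos²(41°) = 0.2848 I₀.
Ratio = 0.2848 / 0.03799 = 7.497.

I_new/I_old ≈ 7.50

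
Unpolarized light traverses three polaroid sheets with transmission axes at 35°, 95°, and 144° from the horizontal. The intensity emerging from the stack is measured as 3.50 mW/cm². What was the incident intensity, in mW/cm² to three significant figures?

Unpolarized light through the first polarizer → I₁ = ½ I₀, now polarized at 35°.
I₂ = I₁ cos²(95° − 35°) = 0.5 I₀ · cos²(60°) = 0.125 I₀.
I₃ = I₂ cos²(144° − 95°) = 0.125 I₀ · cos²(49°) = 0.0538 I₀.
So 3.50 mW/cm² = 0.0538 I₀, giving I₀ = 3.50/0.0538 = 65.05 mW/cm².

I₀ ≈ 65.1 mW/cm²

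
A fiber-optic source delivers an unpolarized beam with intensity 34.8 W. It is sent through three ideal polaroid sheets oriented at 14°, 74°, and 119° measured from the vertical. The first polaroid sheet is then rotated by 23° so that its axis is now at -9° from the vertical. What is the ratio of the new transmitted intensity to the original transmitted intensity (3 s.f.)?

Before rotation:
Unpolarized light through the first polarizer → I₁ = ½ I₀, now polarized at 14°.
I₂ = I₁ cos²(74° − 14°) = 0.5 I₀ · cos²(60°) = 0.125 I₀.
I₃ = I₂ cos²(119° − 74°) = 0.125 I₀ · cos²(45°) = 0.0625 I₀.
After rotation:
Unpolarized light through the first polarizer → I₁ = ½ I₀, now polarized at -9°.
I₂ = I₁ cos²(74° + 9°) = 0.5 I₀ · cos²(83°) = 0.007426 I₀.
I₃ = I₂ cos²(119° − 74°) = 0.007426 I₀ · cos²(45°) = 0.003713 I₀.
Ratio = 0.003713 / 0.0625 = 0.05941.

I_new/I_old ≈ 0.0594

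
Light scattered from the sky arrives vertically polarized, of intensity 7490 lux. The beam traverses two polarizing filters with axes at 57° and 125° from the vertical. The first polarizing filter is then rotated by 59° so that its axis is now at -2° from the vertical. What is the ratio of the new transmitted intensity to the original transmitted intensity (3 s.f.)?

I_new/I_old ≈ 8.69

Before rotation:
I₁ = I₀ cos²(57° − 0°) = I₀ cos²(57°) = 0.2966 I₀.
I₂ = I₁ cos²(125° − 57°) = 0.2966 I₀ · cos²(68°) = 0.04163 I₀.
After rotation:
I₁ = I₀ cos²(-2° − 0°) = I₀ cos²(2°) = 0.9988 I₀.
Angle between axes 1 and 2: 53°. I₂ = 0.9988 I₀ · cos²(53°) = 0.3617 I₀.
Ratio = 0.3617 / 0.04163 = 8.69.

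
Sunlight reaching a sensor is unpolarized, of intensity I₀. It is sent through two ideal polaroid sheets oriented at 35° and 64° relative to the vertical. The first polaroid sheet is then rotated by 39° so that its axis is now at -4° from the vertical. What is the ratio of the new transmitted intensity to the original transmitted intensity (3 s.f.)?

Before rotation:
Unpolarized light through the first polarizer → I₁ = ½ I₀, now polarized at 35°.
I₂ = I₁ cos²(64° − 35°) = 0.5 I₀ · cos²(29°) = 0.3825 I₀.
After rotation:
Unpolarized light through the first polarizer → I₁ = ½ I₀, now polarized at -4°.
I₂ = I₁ cos²(64° + 4°) = 0.5 I₀ · cos²(68°) = 0.07017 I₀.
Ratio = 0.07017 / 0.3825 = 0.1834.

I_new/I_old ≈ 0.183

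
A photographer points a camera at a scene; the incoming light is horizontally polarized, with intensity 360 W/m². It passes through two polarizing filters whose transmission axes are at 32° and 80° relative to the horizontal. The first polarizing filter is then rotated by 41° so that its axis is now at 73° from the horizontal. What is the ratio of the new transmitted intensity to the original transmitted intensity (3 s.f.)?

Before rotation:
I₁ = I₀ cos²(32° − 0°) = I₀ cos²(32°) = 0.7192 I₀.
I₂ = I₁ cos²(80° − 32°) = 0.7192 I₀ · cos²(48°) = 0.322 I₀.
After rotation:
I₁ = I₀ cos²(73° − 0°) = I₀ cos²(73°) = 0.08548 I₀.
I₂ = I₁ cos²(80° − 73°) = 0.08548 I₀ · cos²(7°) = 0.08421 I₀.
Ratio = 0.08421 / 0.322 = 0.2615.

I_new/I_old ≈ 0.262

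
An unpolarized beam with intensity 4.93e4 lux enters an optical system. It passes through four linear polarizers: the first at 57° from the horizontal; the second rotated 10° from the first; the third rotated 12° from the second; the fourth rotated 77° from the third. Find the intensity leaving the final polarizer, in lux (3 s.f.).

Unpolarized light through the first polarizer → I₁ = 4.93e4 lux/2 = 2.465e+04 lux, polarized at 57°.
I₂ = I₁ · cos²(10°) = 2.465e+04 · 0.9698 = 2.391e+04 lux.
I₃ = I₂ · cos²(12°) = 2.391e+04 · 0.9568 = 2.287e+04 lux.
I₄ = I₃ · cos²(77°) = 2.287e+04 · 0.0506 = 1157 lux.

I ≈ 1160 lux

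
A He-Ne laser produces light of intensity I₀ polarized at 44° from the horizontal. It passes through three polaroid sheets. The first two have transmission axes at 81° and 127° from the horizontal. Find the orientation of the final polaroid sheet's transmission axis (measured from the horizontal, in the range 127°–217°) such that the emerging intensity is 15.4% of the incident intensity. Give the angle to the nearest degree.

By Malus's law, I₁ = I₀ cos²(81° − 44°) = I₀ cos²(37°) = 0.6378 I₀.
I₂ = I₁ cos²(127° − 81°) = 0.6378 I₀ · cos²(46°) = 0.3078 I₀.
Need I₃/I₀ = 0.154, so cos²(θ − 127°) = 0.154 / 0.3078 = 0.5004.
θ − 127° = arccos(√0.5004) = 45.0°, giving θ ≈ 127 + 45.0 = 172.0°.

θ ≈ 172°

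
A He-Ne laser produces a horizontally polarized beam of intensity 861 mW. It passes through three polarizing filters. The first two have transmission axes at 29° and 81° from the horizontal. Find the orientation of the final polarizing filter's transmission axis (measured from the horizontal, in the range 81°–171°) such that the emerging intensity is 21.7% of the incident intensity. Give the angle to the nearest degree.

θ ≈ 111°

By Malus's law, I₁ = I₀ cos²(29° − 0°) = I₀ cos²(29°) = 0.765 I₀.
I₂ = I₁ cos²(81° − 29°) = 0.765 I₀ · cos²(52°) = 0.2899 I₀.
Need I₃/I₀ = 0.217, so cos²(θ − 81°) = 0.217 / 0.2899 = 0.7484.
θ − 81° = arccos(√0.7484) = 30.1°, giving θ ≈ 81 + 30.1 = 111.1°.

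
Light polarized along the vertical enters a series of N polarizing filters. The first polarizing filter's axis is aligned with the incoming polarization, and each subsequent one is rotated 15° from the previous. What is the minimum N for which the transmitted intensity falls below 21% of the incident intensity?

N = 24

First polarizer is aligned with the polarization: full transmission.
Each further stage multiplies by cos²(15°) = 0.933.
After N polarizers: T = 0.933^(N−1). Require T < 0.21 ⇒ N−1 > ln(0.21)/ln(0.933) = 22.51, so N−1 ≥ 23 and N = 24.
Check: N=24 gives T = 0.203 < 0.21; N=23 gives T = 0.2175.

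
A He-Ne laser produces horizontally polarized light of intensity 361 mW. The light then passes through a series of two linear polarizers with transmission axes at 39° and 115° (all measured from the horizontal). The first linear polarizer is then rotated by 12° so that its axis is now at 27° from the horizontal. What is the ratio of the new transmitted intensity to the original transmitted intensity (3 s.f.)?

I_new/I_old ≈ 0.0274

Before rotation:
By Malus's law, I₁ = I₀ cos²(39° − 0°) = I₀ cos²(39°) = 0.604 I₀.
I₂ = I₁ cos²(115° − 39°) = 0.604 I₀ · cos²(76°) = 0.03535 I₀.
After rotation:
I₁ = I₀ cos²(27° − 0°) = I₀ cos²(27°) = 0.7939 I₀.
I₂ = I₁ cos²(115° − 27°) = 0.7939 I₀ · cos²(88°) = 0.0009669 I₀.
Ratio = 0.0009669 / 0.03535 = 0.02736.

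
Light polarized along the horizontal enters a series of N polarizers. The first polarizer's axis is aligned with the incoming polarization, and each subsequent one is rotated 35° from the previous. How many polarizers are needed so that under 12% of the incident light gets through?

N = 7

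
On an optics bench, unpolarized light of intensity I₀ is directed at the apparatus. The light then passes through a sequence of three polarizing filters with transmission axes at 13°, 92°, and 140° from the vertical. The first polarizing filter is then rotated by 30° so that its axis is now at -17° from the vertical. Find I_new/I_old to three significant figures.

I_new/I_old ≈ 2.91

Before rotation:
Unpolarized light through the first polarizer → I₁ = ½ I₀, now polarized at 13°.
I₂ = I₁ cos²(92° − 13°) = 0.5 I₀ · cos²(79°) = 0.0182 I₀.
I₃ = I₂ cos²(140° − 92°) = 0.0182 I₀ · cos²(48°) = 0.008151 I₀.
After rotation:
Unpolarized light through the first polarizer → I₁ = ½ I₀, now polarized at -17°.
Angle between axes 1 and 2: 71°. I₂ = 0.5 I₀ · cos²(71°) = 0.053 I₀.
I₃ = I₂ cos²(140° − 92°) = 0.053 I₀ · cos²(48°) = 0.02373 I₀.
Ratio = 0.02373 / 0.008151 = 2.911.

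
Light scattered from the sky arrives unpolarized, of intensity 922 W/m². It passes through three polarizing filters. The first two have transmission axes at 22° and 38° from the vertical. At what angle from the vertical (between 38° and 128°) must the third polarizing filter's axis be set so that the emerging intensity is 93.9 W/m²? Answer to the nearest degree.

Unpolarized light through the first polarizer → I₁ = ½ I₀, now polarized at 22°.
I₂ = I₁ cos²(38° − 22°) = 0.5 I₀ · cos²(16°) = 0.462 I₀.
Target fraction: 93.9 / 922 W/m² = 0.1018 of I₀.
Need I₃/I₀ = 0.1018, so cos²(θ − 38°) = 0.1018 / 0.462 = 0.2204.
θ − 38° = arccos(√0.2204) = 62.0°, giving θ ≈ 38 + 62.0 = 100.0°.

θ ≈ 100°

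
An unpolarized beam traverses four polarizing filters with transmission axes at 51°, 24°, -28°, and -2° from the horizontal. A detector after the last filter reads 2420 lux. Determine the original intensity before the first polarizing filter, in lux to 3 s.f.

I₀ ≈ 1.99e4 lux

Unpolarized light through the first polarizer → I₁ = ½ I₀, now polarized at 51°.
I₂ = I₁ cos²(24° − 51°) = 0.5 I₀ · cos²(27°) = 0.3969 I₀.
I₃ = I₂ cos²(-28° − 24°) = 0.3969 I₀ · cos²(52°) = 0.1505 I₀.
I₄ = I₃ cos²(-2° + 28°) = 0.1505 I₀ · cos²(26°) = 0.1215 I₀.
So 2420 lux = 0.1215 I₀, giving I₀ = 2420/0.1215 = 1.991e+04 lux.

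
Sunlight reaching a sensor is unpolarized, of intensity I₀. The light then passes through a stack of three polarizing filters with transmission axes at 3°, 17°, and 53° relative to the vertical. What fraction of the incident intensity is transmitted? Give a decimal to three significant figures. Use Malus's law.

≈ 0.308 I₀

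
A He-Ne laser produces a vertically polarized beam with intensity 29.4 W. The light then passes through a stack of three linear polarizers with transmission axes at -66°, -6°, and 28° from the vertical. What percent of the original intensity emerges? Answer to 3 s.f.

≈ 2.84%

I₁ = 29.4 W · cos²(66°) = 4.864 W.
I₂ = I₁ · cos²(60°) = 4.864 · 0.25 = 1.216 W.
I₃ = I₂ · cos²(34°) = 1.216 · 0.6873 = 0.8357 W.
That is 2.843% of the incident intensity.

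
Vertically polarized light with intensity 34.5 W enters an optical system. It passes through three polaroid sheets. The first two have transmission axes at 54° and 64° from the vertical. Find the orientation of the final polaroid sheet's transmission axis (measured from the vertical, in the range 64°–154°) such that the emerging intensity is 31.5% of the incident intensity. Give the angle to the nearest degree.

By Malus's law, I₁ = I₀ cos²(54° − 0°) = I₀ cos²(54°) = 0.3455 I₀.
I₂ = I₁ cos²(64° − 54°) = 0.3455 I₀ · cos²(10°) = 0.3351 I₀.
Need I₃/I₀ = 0.315, so cos²(θ − 64°) = 0.315 / 0.3351 = 0.9401.
θ − 64° = arccos(√0.9401) = 14.2°, giving θ ≈ 64 + 14.2 = 78.2°.

θ ≈ 78°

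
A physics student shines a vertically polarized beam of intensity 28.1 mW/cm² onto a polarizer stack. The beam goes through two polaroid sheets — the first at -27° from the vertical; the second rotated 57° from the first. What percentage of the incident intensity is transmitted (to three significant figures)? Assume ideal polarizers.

≈ 23.5%

I₁ = 28.1 mW/cm² · cos²(27°) = 22.31 mW/cm².
I₂ = I₁ · cos²(57°) = 22.31 · 0.2966 = 6.617 mW/cm².
That is 23.55% of the incident intensity.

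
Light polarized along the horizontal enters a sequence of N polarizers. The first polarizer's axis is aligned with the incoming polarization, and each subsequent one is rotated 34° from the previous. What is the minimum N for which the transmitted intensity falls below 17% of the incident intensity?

N = 6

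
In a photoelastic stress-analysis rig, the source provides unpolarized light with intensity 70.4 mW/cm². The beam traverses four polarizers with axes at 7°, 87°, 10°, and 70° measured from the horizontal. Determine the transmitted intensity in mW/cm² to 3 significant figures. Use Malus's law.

Unpolarized light through the first polarizer → I₁ = 70.4 mW/cm²/2 = 35.2 mW/cm², polarized at 7°.
I₂ = I₁ · cos²(80°) = 35.2 · 0.03015 = 1.061 mW/cm².
I₃ = I₂ · cos²(77°) = 1.061 · 0.0506 = 0.05371 mW/cm².
I₄ = I₃ · cos²(60°) = 0.05371 · 0.25 = 0.01343 mW/cm².

I ≈ 0.0134 mW/cm²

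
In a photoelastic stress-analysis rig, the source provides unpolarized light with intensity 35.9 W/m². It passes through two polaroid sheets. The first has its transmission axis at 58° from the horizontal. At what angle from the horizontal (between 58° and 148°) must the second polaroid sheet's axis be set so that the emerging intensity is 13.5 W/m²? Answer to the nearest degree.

θ ≈ 88°

Unpolarized light through the first polarizer → I₁ = ½ I₀, now polarized at 58°.
Target fraction: 13.5 / 35.9 W/m² = 0.376 of I₀.
Need I₂/I₀ = 0.376, so cos²(θ − 58°) = 0.376 / 0.5 = 0.7521.
θ − 58° = arccos(√0.7521) = 29.9°, giving θ ≈ 58 + 29.9 = 87.9°.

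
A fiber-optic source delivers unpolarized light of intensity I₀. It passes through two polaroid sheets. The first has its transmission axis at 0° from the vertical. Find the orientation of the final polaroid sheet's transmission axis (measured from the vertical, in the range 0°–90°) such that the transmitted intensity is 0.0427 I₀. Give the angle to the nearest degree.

θ ≈ 73°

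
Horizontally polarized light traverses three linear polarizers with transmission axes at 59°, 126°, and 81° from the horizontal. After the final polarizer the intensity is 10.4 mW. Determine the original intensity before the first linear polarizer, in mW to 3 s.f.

I₀ ≈ 514 mW

I₁ = I₀ cos²(59° − 0°) = I₀ cos²(59°) = 0.2653 I₀.
I₂ = I₁ cos²(126° − 59°) = 0.2653 I₀ · cos²(67°) = 0.0405 I₀.
I₃ = I₂ cos²(81° − 126°) = 0.0405 I₀ · cos²(45°) = 0.02025 I₀.
So 10.4 mW = 0.02025 I₀, giving I₀ = 10.4/0.02025 = 513.6 mW.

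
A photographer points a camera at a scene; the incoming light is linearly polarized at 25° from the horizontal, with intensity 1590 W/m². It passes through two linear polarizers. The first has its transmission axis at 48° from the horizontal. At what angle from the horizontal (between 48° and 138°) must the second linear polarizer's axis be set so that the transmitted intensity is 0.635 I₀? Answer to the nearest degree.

θ ≈ 78°

I₁ = I₀ cos²(48° − 25°) = I₀ cos²(23°) = 0.8473 I₀.
Need I₂/I₀ = 0.635, so cos²(θ − 48°) = 0.635 / 0.8473 = 0.7494.
θ − 48° = arccos(√0.7494) = 30.0°, giving θ ≈ 48 + 30.0 = 78.0°.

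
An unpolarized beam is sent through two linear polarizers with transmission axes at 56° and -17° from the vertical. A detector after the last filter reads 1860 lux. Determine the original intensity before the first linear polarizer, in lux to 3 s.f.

I₀ ≈ 4.35e4 lux

Unpolarized light through the first polarizer → I₁ = ½ I₀, now polarized at 56°.
I₂ = I₁ cos²(-17° − 56°) = 0.5 I₀ · cos²(73°) = 0.04274 I₀.
So 1860 lux = 0.04274 I₀, giving I₀ = 1860/0.04274 = 4.352e+04 lux.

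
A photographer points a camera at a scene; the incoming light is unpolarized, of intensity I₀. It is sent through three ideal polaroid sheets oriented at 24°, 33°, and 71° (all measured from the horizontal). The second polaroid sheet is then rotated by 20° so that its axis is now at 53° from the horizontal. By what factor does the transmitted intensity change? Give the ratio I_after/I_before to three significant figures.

Before rotation:
Unpolarized light through the first polarizer → I₁ = ½ I₀, now polarized at 24°.
I₂ = I₁ cos²(33° − 24°) = 0.5 I₀ · cos²(9°) = 0.4878 I₀.
I₃ = I₂ cos²(71° − 33°) = 0.4878 I₀ · cos²(38°) = 0.3029 I₀.
After rotation:
Unpolarized light through the first polarizer → I₁ = ½ I₀, now polarized at 24°.
I₂ = I₁ cos²(53° − 24°) = 0.5 I₀ · cos²(29°) = 0.3825 I₀.
I₃ = I₂ cos²(71° − 53°) = 0.3825 I₀ · cos²(18°) = 0.346 I₀.
Ratio = 0.346 / 0.3029 = 1.142.

I_new/I_old ≈ 1.14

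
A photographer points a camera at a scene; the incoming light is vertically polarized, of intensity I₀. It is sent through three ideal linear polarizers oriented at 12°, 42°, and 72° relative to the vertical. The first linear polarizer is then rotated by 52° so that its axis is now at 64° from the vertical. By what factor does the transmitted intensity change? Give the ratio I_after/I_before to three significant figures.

I_new/I_old ≈ 0.230

Before rotation:
I₁ = I₀ cos²(12° − 0°) = I₀ cos²(12°) = 0.9568 I₀.
I₂ = I₁ cos²(42° − 12°) = 0.9568 I₀ · cos²(30°) = 0.7176 I₀.
I₃ = I₂ cos²(72° − 42°) = 0.7176 I₀ · cos²(30°) = 0.5382 I₀.
After rotation:
I₁ = I₀ cos²(64° − 0°) = I₀ cos²(64°) = 0.1922 I₀.
I₂ = I₁ cos²(42° − 64°) = 0.1922 I₀ · cos²(22°) = 0.1652 I₀.
I₃ = I₂ cos²(72° − 42°) = 0.1652 I₀ · cos²(30°) = 0.1239 I₀.
Ratio = 0.1239 / 0.5382 = 0.2302.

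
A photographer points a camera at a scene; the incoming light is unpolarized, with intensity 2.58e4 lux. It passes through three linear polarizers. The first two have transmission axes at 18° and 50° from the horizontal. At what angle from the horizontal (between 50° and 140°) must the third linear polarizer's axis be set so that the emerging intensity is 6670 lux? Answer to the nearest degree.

Unpolarized light through the first polarizer → I₁ = ½ I₀, now polarized at 18°.
I₂ = I₁ cos²(50° − 18°) = 0.5 I₀ · cos²(32°) = 0.3596 I₀.
Target fraction: 6670 / 2.58e4 lux = 0.2585 of I₀.
Need I₃/I₀ = 0.2585, so cos²(θ − 50°) = 0.2585 / 0.3596 = 0.7189.
θ − 50° = arccos(√0.7189) = 32.0°, giving θ ≈ 50 + 32.0 = 82.0°.

θ ≈ 82°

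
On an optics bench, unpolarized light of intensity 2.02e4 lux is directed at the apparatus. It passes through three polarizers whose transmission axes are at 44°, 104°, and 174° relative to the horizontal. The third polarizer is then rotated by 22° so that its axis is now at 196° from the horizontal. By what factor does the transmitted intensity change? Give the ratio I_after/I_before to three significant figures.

Before rotation:
Unpolarized light through the first polarizer → I₁ = ½ I₀, now polarized at 44°.
I₂ = I₁ cos²(104° − 44°) = 0.5 I₀ · cos²(60°) = 0.125 I₀.
I₃ = I₂ cos²(174° − 104°) = 0.125 I₀ · cos²(70°) = 0.01462 I₀.
After rotation:
Unpolarized light through the first polarizer → I₁ = ½ I₀, now polarized at 44°.
I₂ = I₁ cos²(104° − 44°) = 0.5 I₀ · cos²(60°) = 0.125 I₀.
Angle between axes 2 and 3: 88°. I₃ = 0.125 I₀ · cos²(88°) = 0.0001522 I₀.
Ratio = 0.0001522 / 0.01462 = 0.01041.

I_new/I_old ≈ 0.0104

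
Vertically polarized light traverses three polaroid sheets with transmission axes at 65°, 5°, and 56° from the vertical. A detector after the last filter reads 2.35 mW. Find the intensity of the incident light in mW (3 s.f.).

I₀ ≈ 133 mW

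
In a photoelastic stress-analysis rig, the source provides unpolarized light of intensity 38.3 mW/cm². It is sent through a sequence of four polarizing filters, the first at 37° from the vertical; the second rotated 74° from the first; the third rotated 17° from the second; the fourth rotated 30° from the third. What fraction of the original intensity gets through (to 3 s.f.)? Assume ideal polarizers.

I/I₀ ≈ 0.0261

Unpolarized light through the first polarizer → I₁ = 38.3 mW/cm²/2 = 19.15 mW/cm², polarized at 37°.
I₂ = I₁ · cos²(74°) = 19.15 · 0.07598 = 1.455 mW/cm².
I₃ = I₂ · cos²(17°) = 1.455 · 0.9145 = 1.331 mW/cm².
I₄ = I₃ · cos²(30°) = 1.331 · 0.75 = 0.9979 mW/cm².
Transmitted fraction = 0.02606.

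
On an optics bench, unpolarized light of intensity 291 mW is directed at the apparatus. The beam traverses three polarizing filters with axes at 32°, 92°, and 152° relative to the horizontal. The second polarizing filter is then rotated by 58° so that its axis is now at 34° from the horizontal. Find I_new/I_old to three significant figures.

I_new/I_old ≈ 3.52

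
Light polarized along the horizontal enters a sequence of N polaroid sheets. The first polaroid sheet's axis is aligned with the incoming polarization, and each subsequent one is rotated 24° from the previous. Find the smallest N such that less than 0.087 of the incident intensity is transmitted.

First polarizer is aligned with the polarization: full transmission.
Each further stage multiplies by cos²(24°) = 0.8346.
After N polarizers: T = 0.8346^(N−1). Require T < 0.087 ⇒ N−1 > ln(0.087)/ln(0.8346) = 13.50, so N−1 ≥ 14 and N = 15.
Check: N=15 gives T = 0.07951 < 0.087; N=14 gives T = 0.09528.

N = 15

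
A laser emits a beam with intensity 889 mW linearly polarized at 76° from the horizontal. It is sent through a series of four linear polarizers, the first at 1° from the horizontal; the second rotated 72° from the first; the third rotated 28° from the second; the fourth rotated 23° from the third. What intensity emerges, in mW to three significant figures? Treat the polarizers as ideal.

I ≈ 3.76 mW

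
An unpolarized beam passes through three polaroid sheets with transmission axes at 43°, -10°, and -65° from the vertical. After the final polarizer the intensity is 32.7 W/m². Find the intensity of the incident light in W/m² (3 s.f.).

I₀ ≈ 549 W/m²

Unpolarized light through the first polarizer → I₁ = ½ I₀, now polarized at 43°.
I₂ = I₁ cos²(-10° − 43°) = 0.5 I₀ · cos²(53°) = 0.1811 I₀.
I₃ = I₂ cos²(-65° + 10°) = 0.1811 I₀ · cos²(55°) = 0.05958 I₀.
So 32.7 W/m² = 0.05958 I₀, giving I₀ = 32.7/0.05958 = 548.9 W/m².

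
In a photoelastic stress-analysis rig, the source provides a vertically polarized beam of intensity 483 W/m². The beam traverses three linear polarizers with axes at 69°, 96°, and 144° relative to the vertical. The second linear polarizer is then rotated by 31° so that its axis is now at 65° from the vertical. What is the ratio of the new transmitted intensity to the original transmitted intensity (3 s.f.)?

I_new/I_old ≈ 0.102

Before rotation:
I₁ = I₀ cos²(69° − 0°) = I₀ cos²(69°) = 0.1284 I₀.
I₂ = I₁ cos²(96° − 69°) = 0.1284 I₀ · cos²(27°) = 0.102 I₀.
I₃ = I₂ cos²(144° − 96°) = 0.102 I₀ · cos²(48°) = 0.04565 I₀.
After rotation:
I₁ = I₀ cos²(69° − 0°) = I₀ cos²(69°) = 0.1284 I₀.
I₂ = I₁ cos²(65° − 69°) = 0.1284 I₀ · cos²(4°) = 0.1278 I₀.
I₃ = I₂ cos²(144° − 65°) = 0.1278 I₀ · cos²(79°) = 0.004653 I₀.
Ratio = 0.004653 / 0.04565 = 0.1019.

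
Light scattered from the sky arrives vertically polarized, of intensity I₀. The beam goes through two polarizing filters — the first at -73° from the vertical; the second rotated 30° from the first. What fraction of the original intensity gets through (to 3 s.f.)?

≈ 0.0641 I₀

I₁ = I₀ cos²(-73° − 0°) = I₀ cos²(73°) = 0.08548 I₀.
I₂ = I₁ cos²(30°) = 0.08548 · 0.75 I₀ = 0.06411 I₀.
Transmitted fraction = 0.06411.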